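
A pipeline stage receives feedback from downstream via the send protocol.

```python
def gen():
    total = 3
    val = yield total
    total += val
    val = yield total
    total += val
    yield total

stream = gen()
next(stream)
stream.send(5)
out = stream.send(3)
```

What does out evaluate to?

Step 1: next() -> yield total=3.
Step 2: send(5) -> val=5, total = 3+5 = 8, yield 8.
Step 3: send(3) -> val=3, total = 8+3 = 11, yield 11.
Therefore out = 11.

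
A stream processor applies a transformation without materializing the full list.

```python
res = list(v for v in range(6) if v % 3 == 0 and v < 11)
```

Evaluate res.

Step 1: Filter range(6) where v % 3 == 0 and v < 11:
  v=0: both conditions met, included
  v=1: excluded (1 % 3 != 0)
  v=2: excluded (2 % 3 != 0)
  v=3: both conditions met, included
  v=4: excluded (4 % 3 != 0)
  v=5: excluded (5 % 3 != 0)
Therefore res = [0, 3].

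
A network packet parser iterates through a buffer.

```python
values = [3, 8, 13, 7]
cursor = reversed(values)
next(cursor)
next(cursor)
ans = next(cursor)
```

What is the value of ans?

Step 1: reversed([3, 8, 13, 7]) gives iterator: [7, 13, 8, 3].
Step 2: First next() = 7, second next() = 13.
Step 3: Third next() = 8.
Therefore ans = 8.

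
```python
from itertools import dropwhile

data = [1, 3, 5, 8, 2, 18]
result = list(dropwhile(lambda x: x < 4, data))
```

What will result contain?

Step 1: dropwhile drops elements while < 4:
  1 < 4: dropped
  3 < 4: dropped
  5: kept (dropping stopped)
Step 2: Remaining elements kept regardless of condition.
Therefore result = [5, 8, 2, 18].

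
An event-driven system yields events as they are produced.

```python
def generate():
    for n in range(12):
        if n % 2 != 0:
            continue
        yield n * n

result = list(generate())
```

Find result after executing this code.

Step 1: Only yield n**2 when n is divisible by 2:
  n=0: 0 % 2 == 0, yield 0**2 = 0
  n=2: 2 % 2 == 0, yield 2**2 = 4
  n=4: 4 % 2 == 0, yield 4**2 = 16
  n=6: 6 % 2 == 0, yield 6**2 = 36
  n=8: 8 % 2 == 0, yield 8**2 = 64
  n=10: 10 % 2 == 0, yield 10**2 = 100
Therefore result = [0, 4, 16, 36, 64, 100].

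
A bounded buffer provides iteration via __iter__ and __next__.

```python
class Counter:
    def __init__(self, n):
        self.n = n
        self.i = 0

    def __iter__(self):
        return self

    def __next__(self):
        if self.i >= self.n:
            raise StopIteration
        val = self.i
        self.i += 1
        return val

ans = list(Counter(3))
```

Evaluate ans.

Step 1: Counter(3) creates an iterator counting 0 to 2.
Step 2: list() consumes all values: [0, 1, 2].
Therefore ans = [0, 1, 2].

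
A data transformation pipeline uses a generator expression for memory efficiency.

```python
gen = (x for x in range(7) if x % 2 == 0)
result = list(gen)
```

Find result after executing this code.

Step 1: Filter range(7) keeping only even values:
  x=0: even, included
  x=1: odd, excluded
  x=2: even, included
  x=3: odd, excluded
  x=4: even, included
  x=5: odd, excluded
  x=6: even, included
Therefore result = [0, 2, 4, 6].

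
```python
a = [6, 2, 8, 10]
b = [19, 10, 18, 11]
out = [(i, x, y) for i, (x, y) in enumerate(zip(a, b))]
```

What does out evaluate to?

Step 1: enumerate(zip(a, b)) gives index with paired elements:
  i=0: (6, 19)
  i=1: (2, 10)
  i=2: (8, 18)
  i=3: (10, 11)
Therefore out = [(0, 6, 19), (1, 2, 10), (2, 8, 18), (3, 10, 11)].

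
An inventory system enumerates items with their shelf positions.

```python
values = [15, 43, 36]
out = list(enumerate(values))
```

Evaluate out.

Step 1: enumerate pairs each element with its index:
  (0, 15)
  (1, 43)
  (2, 36)
Therefore out = [(0, 15), (1, 43), (2, 36)].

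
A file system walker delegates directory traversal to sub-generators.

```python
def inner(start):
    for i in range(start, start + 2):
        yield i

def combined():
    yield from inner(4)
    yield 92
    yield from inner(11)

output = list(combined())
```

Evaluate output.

Step 1: combined() delegates to inner(4):
  yield 4
  yield 5
Step 2: yield 92
Step 3: Delegates to inner(11):
  yield 11
  yield 12
Therefore output = [4, 5, 92, 11, 12].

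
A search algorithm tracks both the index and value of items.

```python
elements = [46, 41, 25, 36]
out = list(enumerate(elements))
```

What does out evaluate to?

Step 1: enumerate pairs each element with its index:
  (0, 46)
  (1, 41)
  (2, 25)
  (3, 36)
Therefore out = [(0, 46), (1, 41), (2, 25), (3, 36)].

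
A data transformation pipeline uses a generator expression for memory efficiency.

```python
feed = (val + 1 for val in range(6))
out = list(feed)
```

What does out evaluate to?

Step 1: For each val in range(6), compute val+1:
  val=0: 0+1 = 1
  val=1: 1+1 = 2
  val=2: 2+1 = 3
  val=3: 3+1 = 4
  val=4: 4+1 = 5
  val=5: 5+1 = 6
Therefore out = [1, 2, 3, 4, 5, 6].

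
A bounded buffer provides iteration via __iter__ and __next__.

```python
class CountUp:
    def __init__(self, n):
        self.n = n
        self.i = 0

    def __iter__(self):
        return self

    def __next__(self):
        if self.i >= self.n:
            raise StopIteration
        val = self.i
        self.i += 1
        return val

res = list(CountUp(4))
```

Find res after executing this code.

Step 1: CountUp(4) creates an iterator counting 0 to 3.
Step 2: list() consumes all values: [0, 1, 2, 3].
Therefore res = [0, 1, 2, 3].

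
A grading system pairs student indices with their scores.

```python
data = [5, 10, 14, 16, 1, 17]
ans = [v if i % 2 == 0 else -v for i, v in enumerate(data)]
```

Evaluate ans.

Step 1: For each (i, v), keep v if i is even, negate if odd:
  i=0 (even): keep 5
  i=1 (odd): negate to -10
  i=2 (even): keep 14
  i=3 (odd): negate to -16
  i=4 (even): keep 1
  i=5 (odd): negate to -17
Therefore ans = [5, -10, 14, -16, 1, -17].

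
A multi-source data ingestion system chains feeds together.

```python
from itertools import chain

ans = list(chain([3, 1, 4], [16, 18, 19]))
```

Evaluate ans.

Step 1: chain() concatenates iterables: [3, 1, 4] + [16, 18, 19].
Therefore ans = [3, 1, 4, 16, 18, 19].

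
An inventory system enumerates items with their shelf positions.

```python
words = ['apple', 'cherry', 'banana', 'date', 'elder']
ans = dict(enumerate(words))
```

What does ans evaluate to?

Step 1: enumerate pairs indices with words:
  0 -> 'apple'
  1 -> 'cherry'
  2 -> 'banana'
  3 -> 'date'
  4 -> 'elder'
Therefore ans = {0: 'apple', 1: 'cherry', 2: 'banana', 3: 'date', 4: 'elder'}.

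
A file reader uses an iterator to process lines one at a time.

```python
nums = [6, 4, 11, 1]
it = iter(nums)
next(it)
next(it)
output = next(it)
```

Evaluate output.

Step 1: Create iterator over [6, 4, 11, 1].
Step 2: next() consumes 6.
Step 3: next() consumes 4.
Step 4: next() returns 11.
Therefore output = 11.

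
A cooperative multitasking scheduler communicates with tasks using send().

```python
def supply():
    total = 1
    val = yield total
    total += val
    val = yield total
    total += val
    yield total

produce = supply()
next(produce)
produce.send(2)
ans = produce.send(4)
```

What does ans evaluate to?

Step 1: next() -> yield total=1.
Step 2: send(2) -> val=2, total = 1+2 = 3, yield 3.
Step 3: send(4) -> val=4, total = 3+4 = 7, yield 7.
Therefore ans = 7.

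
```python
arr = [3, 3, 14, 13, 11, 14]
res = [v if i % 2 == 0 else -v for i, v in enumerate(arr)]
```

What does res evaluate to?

Step 1: For each (i, v), keep v if i is even, negate if odd:
  i=0 (even): keep 3
  i=1 (odd): negate to -3
  i=2 (even): keep 14
  i=3 (odd): negate to -13
  i=4 (even): keep 11
  i=5 (odd): negate to -14
Therefore res = [3, -3, 14, -13, 11, -14].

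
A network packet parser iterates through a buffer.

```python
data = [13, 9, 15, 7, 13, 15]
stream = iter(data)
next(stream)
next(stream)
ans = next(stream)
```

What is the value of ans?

Step 1: Create iterator over [13, 9, 15, 7, 13, 15].
Step 2: next() consumes 13.
Step 3: next() consumes 9.
Step 4: next() returns 15.
Therefore ans = 15.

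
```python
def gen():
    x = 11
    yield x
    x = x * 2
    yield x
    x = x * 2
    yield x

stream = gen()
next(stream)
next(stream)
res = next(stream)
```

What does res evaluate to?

Step 1: Trace through generator execution:
  Yield 1: x starts at 11, yield 11
  Yield 2: x = 11 * 2 = 22, yield 22
  Yield 3: x = 22 * 2 = 44, yield 44
Step 2: First next() gets 11, second next() gets the second value, third next() yields 44.
Therefore res = 44.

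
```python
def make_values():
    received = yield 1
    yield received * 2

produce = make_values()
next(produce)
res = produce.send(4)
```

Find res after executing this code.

Step 1: next(produce) advances to first yield, producing 1.
Step 2: send(4) resumes, received = 4.
Step 3: yield received * 2 = 4 * 2 = 8.
Therefore res = 8.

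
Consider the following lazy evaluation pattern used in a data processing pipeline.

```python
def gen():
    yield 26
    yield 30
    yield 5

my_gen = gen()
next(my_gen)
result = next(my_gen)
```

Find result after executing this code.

Step 1: gen() creates a generator.
Step 2: next(my_gen) yields 26 (consumed and discarded).
Step 3: next(my_gen) yields 30, assigned to result.
Therefore result = 30.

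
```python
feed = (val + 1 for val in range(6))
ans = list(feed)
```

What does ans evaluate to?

Step 1: For each val in range(6), compute val+1:
  val=0: 0+1 = 1
  val=1: 1+1 = 2
  val=2: 2+1 = 3
  val=3: 3+1 = 4
  val=4: 4+1 = 5
  val=5: 5+1 = 6
Therefore ans = [1, 2, 3, 4, 5, 6].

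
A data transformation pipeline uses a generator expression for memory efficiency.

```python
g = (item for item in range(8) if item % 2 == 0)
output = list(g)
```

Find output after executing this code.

Step 1: Filter range(8) keeping only even values:
  item=0: even, included
  item=1: odd, excluded
  item=2: even, included
  item=3: odd, excluded
  item=4: even, included
  item=5: odd, excluded
  item=6: even, included
  item=7: odd, excluded
Therefore output = [0, 2, 4, 6].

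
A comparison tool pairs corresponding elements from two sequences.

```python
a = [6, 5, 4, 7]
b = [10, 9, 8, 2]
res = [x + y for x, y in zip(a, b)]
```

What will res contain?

Step 1: Add corresponding elements:
  6 + 10 = 16
  5 + 9 = 14
  4 + 8 = 12
  7 + 2 = 9
Therefore res = [16, 14, 12, 9].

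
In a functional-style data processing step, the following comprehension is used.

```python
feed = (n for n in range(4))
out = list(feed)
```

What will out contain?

Step 1: Generator expression iterates range(4): [0, 1, 2, 3].
Step 2: list() collects all values.
Therefore out = [0, 1, 2, 3].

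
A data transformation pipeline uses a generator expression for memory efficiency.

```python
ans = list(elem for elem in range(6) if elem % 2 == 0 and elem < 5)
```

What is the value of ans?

Step 1: Filter range(6) where elem % 2 == 0 and elem < 5:
  elem=0: both conditions met, included
  elem=1: excluded (1 % 2 != 0)
  elem=2: both conditions met, included
  elem=3: excluded (3 % 2 != 0)
  elem=4: both conditions met, included
  elem=5: excluded (5 % 2 != 0, 5 >= 5)
Therefore ans = [0, 2, 4].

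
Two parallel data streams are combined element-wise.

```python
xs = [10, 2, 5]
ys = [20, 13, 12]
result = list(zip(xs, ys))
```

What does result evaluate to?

Step 1: zip pairs elements at same index:
  Index 0: (10, 20)
  Index 1: (2, 13)
  Index 2: (5, 12)
Therefore result = [(10, 20), (2, 13), (5, 12)].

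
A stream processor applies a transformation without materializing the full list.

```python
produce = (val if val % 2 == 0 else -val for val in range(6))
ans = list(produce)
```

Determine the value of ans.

Step 1: For each val in range(6), yield val if even, else -val:
  val=0: even, yield 0
  val=1: odd, yield -1
  val=2: even, yield 2
  val=3: odd, yield -3
  val=4: even, yield 4
  val=5: odd, yield -5
Therefore ans = [0, -1, 2, -3, 4, -5].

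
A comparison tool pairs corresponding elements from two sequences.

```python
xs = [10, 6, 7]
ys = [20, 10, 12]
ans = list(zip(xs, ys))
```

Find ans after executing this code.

Step 1: zip pairs elements at same index:
  Index 0: (10, 20)
  Index 1: (6, 10)
  Index 2: (7, 12)
Therefore ans = [(10, 20), (6, 10), (7, 12)].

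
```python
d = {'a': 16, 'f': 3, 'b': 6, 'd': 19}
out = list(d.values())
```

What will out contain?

Step 1: d.values() returns the dictionary values in insertion order.
Therefore out = [16, 3, 6, 19].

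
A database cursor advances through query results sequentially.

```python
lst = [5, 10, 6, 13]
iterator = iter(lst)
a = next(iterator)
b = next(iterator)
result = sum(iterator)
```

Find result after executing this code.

Step 1: Create iterator over [5, 10, 6, 13].
Step 2: a = next() = 5, b = next() = 10.
Step 3: sum() of remaining [6, 13] = 19.
Therefore result = 19.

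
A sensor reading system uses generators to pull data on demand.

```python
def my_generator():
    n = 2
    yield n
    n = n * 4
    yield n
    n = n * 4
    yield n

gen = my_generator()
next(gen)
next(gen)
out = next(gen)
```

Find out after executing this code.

Step 1: Trace through generator execution:
  Yield 1: n starts at 2, yield 2
  Yield 2: n = 2 * 4 = 8, yield 8
  Yield 3: n = 8 * 4 = 32, yield 32
Step 2: First next() gets 2, second next() gets the second value, third next() yields 32.
Therefore out = 32.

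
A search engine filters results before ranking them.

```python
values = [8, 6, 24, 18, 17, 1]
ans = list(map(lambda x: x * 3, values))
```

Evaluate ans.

Step 1: Apply lambda x: x * 3 to each element:
  8 -> 24
  6 -> 18
  24 -> 72
  18 -> 54
  17 -> 51
  1 -> 3
Therefore ans = [24, 18, 72, 54, 51, 3].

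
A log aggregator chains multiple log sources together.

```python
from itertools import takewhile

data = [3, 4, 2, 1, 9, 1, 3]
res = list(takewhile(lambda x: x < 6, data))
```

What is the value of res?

Step 1: takewhile stops at first element >= 6:
  3 < 6: take
  4 < 6: take
  2 < 6: take
  1 < 6: take
  9 >= 6: stop
Therefore res = [3, 4, 2, 1].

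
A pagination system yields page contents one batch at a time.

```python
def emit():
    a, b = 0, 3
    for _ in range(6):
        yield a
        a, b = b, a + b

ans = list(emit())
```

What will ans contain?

Step 1: Fibonacci-like sequence starting with a=0, b=3:
  Iteration 1: yield a=0, then a,b = 3,3
  Iteration 2: yield a=3, then a,b = 3,6
  Iteration 3: yield a=3, then a,b = 6,9
  Iteration 4: yield a=6, then a,b = 9,15
  Iteration 5: yield a=9, then a,b = 15,24
  Iteration 6: yield a=15, then a,b = 24,39
Therefore ans = [0, 3, 3, 6, 9, 15].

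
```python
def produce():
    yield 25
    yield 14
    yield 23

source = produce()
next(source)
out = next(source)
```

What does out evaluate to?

Step 1: produce() creates a generator.
Step 2: next(source) yields 25 (consumed and discarded).
Step 3: next(source) yields 14, assigned to out.
Therefore out = 14.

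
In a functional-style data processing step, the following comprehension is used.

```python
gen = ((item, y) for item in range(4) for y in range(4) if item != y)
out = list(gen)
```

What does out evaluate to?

Step 1: Nested generator over range(4) x range(4) where item != y:
  (0, 0): excluded (item == y)
  (0, 1): included
  (0, 2): included
  (0, 3): included
  (1, 0): included
  (1, 1): excluded (item == y)
  (1, 2): included
  (1, 3): included
  (2, 0): included
  (2, 1): included
  (2, 2): excluded (item == y)
  (2, 3): included
  (3, 0): included
  (3, 1): included
  (3, 2): included
  (3, 3): excluded (item == y)
Therefore out = [(0, 1), (0, 2), (0, 3), (1, 0), (1, 2), (1, 3), (2, 0), (2, 1), (2, 3), (3, 0), (3, 1), (3, 2)].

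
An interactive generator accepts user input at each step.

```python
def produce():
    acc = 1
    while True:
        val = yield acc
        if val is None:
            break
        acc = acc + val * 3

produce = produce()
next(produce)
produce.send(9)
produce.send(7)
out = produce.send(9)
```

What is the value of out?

Step 1: next() -> yield acc=1.
Step 2: send(9) -> val=9, acc = 1 + 9*3 = 28, yield 28.
Step 3: send(7) -> val=7, acc = 28 + 7*3 = 49, yield 49.
Step 4: send(9) -> val=9, acc = 49 + 9*3 = 76, yield 76.
Therefore out = 76.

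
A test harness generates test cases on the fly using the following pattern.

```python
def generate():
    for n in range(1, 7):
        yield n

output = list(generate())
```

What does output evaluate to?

Step 1: The generator yields each value from range(1, 7).
Step 2: list() consumes all yields: [1, 2, 3, 4, 5, 6].
Therefore output = [1, 2, 3, 4, 5, 6].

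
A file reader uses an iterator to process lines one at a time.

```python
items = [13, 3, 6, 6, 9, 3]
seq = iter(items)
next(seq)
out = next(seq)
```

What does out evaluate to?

Step 1: Create iterator over [13, 3, 6, 6, 9, 3].
Step 2: next() consumes 13.
Step 3: next() returns 3.
Therefore out = 3.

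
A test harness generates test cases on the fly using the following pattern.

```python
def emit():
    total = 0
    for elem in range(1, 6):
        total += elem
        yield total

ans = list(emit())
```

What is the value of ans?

Step 1: Generator accumulates running sum:
  elem=1: total = 1, yield 1
  elem=2: total = 3, yield 3
  elem=3: total = 6, yield 6
  elem=4: total = 10, yield 10
  elem=5: total = 15, yield 15
Therefore ans = [1, 3, 6, 10, 15].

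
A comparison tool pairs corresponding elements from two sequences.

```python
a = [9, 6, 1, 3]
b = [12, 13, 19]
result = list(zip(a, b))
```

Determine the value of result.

Step 1: zip stops at shortest (len(a)=4, len(b)=3):
  Index 0: (9, 12)
  Index 1: (6, 13)
  Index 2: (1, 19)
Step 2: Last element of a (3) has no pair, dropped.
Therefore result = [(9, 12), (6, 13), (1, 19)].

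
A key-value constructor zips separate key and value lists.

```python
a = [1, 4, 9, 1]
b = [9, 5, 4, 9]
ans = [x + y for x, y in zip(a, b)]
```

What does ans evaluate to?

Step 1: Add corresponding elements:
  1 + 9 = 10
  4 + 5 = 9
  9 + 4 = 13
  1 + 9 = 10
Therefore ans = [10, 9, 13, 10].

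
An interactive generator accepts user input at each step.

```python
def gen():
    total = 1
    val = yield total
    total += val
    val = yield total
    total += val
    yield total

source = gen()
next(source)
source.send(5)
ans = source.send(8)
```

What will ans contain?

Step 1: next() -> yield total=1.
Step 2: send(5) -> val=5, total = 1+5 = 6, yield 6.
Step 3: send(8) -> val=8, total = 6+8 = 14, yield 14.
Therefore ans = 14.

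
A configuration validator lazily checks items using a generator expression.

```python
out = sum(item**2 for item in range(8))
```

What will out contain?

Step 1: Compute item**2 for each item in range(8):
  item=0: 0**2 = 0
  item=1: 1**2 = 1
  item=2: 2**2 = 4
  item=3: 3**2 = 9
  item=4: 4**2 = 16
  item=5: 5**2 = 25
  item=6: 6**2 = 36
  item=7: 7**2 = 49
Step 2: sum = 0 + 1 + 4 + 9 + 16 + 25 + 36 + 49 = 140.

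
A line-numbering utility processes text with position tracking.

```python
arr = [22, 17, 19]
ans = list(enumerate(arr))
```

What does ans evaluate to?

Step 1: enumerate pairs each element with its index:
  (0, 22)
  (1, 17)
  (2, 19)
Therefore ans = [(0, 22), (1, 17), (2, 19)].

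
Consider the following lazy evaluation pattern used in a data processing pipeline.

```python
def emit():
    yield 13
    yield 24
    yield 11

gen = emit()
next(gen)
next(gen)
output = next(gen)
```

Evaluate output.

Step 1: emit() creates a generator.
Step 2: next(gen) yields 13 (consumed and discarded).
Step 3: next(gen) yields 24 (consumed and discarded).
Step 4: next(gen) yields 11, assigned to output.
Therefore output = 11.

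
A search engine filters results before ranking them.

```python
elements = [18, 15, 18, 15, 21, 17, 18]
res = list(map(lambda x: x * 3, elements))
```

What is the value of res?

Step 1: Apply lambda x: x * 3 to each element:
  18 -> 54
  15 -> 45
  18 -> 54
  15 -> 45
  21 -> 63
  17 -> 51
  18 -> 54
Therefore res = [54, 45, 54, 45, 63, 51, 54].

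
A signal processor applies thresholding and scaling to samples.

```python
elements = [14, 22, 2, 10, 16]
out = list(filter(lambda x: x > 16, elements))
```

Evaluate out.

Step 1: Filter elements > 16:
  14: removed
  22: kept
  2: removed
  10: removed
  16: removed
Therefore out = [22].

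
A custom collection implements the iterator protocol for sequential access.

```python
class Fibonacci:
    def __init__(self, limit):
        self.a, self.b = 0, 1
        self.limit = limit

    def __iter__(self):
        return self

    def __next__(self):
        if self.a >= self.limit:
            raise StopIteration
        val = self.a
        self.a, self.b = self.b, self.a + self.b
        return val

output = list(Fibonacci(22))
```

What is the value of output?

Step 1: Fibonacci-like sequence (a=0, b=1) until >= 22:
  Yield 0, then a,b = 1,1
  Yield 1, then a,b = 1,2
  Yield 1, then a,b = 2,3
  Yield 2, then a,b = 3,5
  Yield 3, then a,b = 5,8
  Yield 5, then a,b = 8,13
  Yield 8, then a,b = 13,21
  Yield 13, then a,b = 21,34
  Yield 21, then a,b = 34,55
Step 2: 34 >= 22, stop.
Therefore output = [0, 1, 1, 2, 3, 5, 8, 13, 21].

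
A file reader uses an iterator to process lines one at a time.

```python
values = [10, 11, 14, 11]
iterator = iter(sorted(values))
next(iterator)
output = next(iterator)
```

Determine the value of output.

Step 1: sorted([10, 11, 14, 11]) = [10, 11, 11, 14].
Step 2: Create iterator and skip 1 elements.
Step 3: next() returns 11.
Therefore output = 11.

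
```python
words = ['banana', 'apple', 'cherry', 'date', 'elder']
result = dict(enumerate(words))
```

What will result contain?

Step 1: enumerate pairs indices with words:
  0 -> 'banana'
  1 -> 'apple'
  2 -> 'cherry'
  3 -> 'date'
  4 -> 'elder'
Therefore result = {0: 'banana', 1: 'apple', 2: 'cherry', 3: 'date', 4: 'elder'}.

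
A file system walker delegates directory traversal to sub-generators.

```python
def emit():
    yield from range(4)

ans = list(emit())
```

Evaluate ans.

Step 1: yield from delegates to the iterable, yielding each element.
Step 2: Collected values: [0, 1, 2, 3].
Therefore ans = [0, 1, 2, 3].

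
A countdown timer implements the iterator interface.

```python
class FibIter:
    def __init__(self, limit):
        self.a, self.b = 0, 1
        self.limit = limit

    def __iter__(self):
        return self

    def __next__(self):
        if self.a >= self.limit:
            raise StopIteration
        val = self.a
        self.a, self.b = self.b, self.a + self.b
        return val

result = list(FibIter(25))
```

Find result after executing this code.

Step 1: Fibonacci-like sequence (a=0, b=1) until >= 25:
  Yield 0, then a,b = 1,1
  Yield 1, then a,b = 1,2
  Yield 1, then a,b = 2,3
  Yield 2, then a,b = 3,5
  Yield 3, then a,b = 5,8
  Yield 5, then a,b = 8,13
  Yield 8, then a,b = 13,21
  Yield 13, then a,b = 21,34
  Yield 21, then a,b = 34,55
Step 2: 34 >= 25, stop.
Therefore result = [0, 1, 1, 2, 3, 5, 8, 13, 21].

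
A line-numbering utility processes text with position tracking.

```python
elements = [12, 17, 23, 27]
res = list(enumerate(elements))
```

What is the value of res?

Step 1: enumerate pairs each element with its index:
  (0, 12)
  (1, 17)
  (2, 23)
  (3, 27)
Therefore res = [(0, 12), (1, 17), (2, 23), (3, 27)].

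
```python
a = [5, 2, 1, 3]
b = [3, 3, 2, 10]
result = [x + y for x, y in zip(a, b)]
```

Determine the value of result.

Step 1: Add corresponding elements:
  5 + 3 = 8
  2 + 3 = 5
  1 + 2 = 3
  3 + 10 = 13
Therefore result = [8, 5, 3, 13].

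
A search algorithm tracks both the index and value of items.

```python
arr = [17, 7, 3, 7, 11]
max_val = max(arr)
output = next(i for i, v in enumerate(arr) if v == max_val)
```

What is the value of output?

Step 1: max([17, 7, 3, 7, 11]) = 17.
Step 2: Find first index where value == 17:
  Index 0: 17 == 17, found!
Therefore output = 0.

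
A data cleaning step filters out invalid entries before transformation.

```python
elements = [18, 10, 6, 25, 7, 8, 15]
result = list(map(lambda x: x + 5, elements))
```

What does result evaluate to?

Step 1: Apply lambda x: x + 5 to each element:
  18 -> 23
  10 -> 15
  6 -> 11
  25 -> 30
  7 -> 12
  8 -> 13
  15 -> 20
Therefore result = [23, 15, 11, 30, 12, 13, 20].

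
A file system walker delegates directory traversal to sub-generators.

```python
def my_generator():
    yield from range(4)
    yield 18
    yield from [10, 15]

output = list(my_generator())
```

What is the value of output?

Step 1: Trace yields in order:
  yield 0
  yield 1
  yield 2
  yield 3
  yield 18
  yield 10
  yield 15
Therefore output = [0, 1, 2, 3, 18, 10, 15].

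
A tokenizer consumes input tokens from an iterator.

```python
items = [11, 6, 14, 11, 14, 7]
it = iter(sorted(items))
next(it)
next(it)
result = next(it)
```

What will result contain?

Step 1: sorted([11, 6, 14, 11, 14, 7]) = [6, 7, 11, 11, 14, 14].
Step 2: Create iterator and skip 2 elements.
Step 3: next() returns 11.
Therefore result = 11.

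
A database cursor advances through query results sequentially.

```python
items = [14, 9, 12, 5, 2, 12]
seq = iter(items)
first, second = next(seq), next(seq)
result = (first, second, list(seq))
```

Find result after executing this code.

Step 1: Create iterator over [14, 9, 12, 5, 2, 12].
Step 2: first = 14, second = 9.
Step 3: Remaining elements: [12, 5, 2, 12].
Therefore result = (14, 9, [12, 5, 2, 12]).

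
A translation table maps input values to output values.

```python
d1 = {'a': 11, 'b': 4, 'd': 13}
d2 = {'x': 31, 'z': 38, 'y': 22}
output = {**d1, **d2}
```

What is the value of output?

Step 1: Merge d1 and d2 (d2 values override on key conflicts).
Step 2: d1 has keys ['a', 'b', 'd'], d2 has keys ['x', 'z', 'y'].
Therefore output = {'a': 11, 'b': 4, 'd': 13, 'x': 31, 'z': 38, 'y': 22}.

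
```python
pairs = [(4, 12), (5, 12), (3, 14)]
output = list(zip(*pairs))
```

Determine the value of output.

Step 1: zip(*pairs) transposes: unzips [(4, 12), (5, 12), (3, 14)] into separate sequences.
Step 2: First elements: (4, 5, 3), second elements: (12, 12, 14).
Therefore output = [(4, 5, 3), (12, 12, 14)].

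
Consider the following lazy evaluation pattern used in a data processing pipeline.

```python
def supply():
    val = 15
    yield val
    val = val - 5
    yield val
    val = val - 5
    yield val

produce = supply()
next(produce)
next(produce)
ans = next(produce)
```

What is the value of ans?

Step 1: Trace through generator execution:
  Yield 1: val starts at 15, yield 15
  Yield 2: val = 15 - 5 = 10, yield 10
  Yield 3: val = 10 - 5 = 5, yield 5
Step 2: First next() gets 15, second next() gets the second value, third next() yields 5.
Therefore ans = 5.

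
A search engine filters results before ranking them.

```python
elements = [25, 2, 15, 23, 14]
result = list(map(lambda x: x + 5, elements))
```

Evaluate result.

Step 1: Apply lambda x: x + 5 to each element:
  25 -> 30
  2 -> 7
  15 -> 20
  23 -> 28
  14 -> 19
Therefore result = [30, 7, 20, 28, 19].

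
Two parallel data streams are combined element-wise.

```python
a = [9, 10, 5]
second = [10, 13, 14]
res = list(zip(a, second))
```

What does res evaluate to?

Step 1: zip pairs elements at same index:
  Index 0: (9, 10)
  Index 1: (10, 13)
  Index 2: (5, 14)
Therefore res = [(9, 10), (10, 13), (5, 14)].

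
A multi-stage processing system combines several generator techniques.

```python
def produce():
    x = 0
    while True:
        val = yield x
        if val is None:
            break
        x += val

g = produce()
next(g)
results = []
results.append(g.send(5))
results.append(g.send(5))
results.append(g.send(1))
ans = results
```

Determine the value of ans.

Step 1: next(g) -> yield 0.
Step 2: send(5) -> x = 5, yield 5.
Step 3: send(5) -> x = 10, yield 10.
Step 4: send(1) -> x = 11, yield 11.
Therefore ans = [5, 10, 11].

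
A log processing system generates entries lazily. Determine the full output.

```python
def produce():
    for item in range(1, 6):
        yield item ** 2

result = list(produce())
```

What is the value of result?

Step 1: For each item in range(1, 6), yield item**2:
  item=1: yield 1**2 = 1
  item=2: yield 2**2 = 4
  item=3: yield 3**2 = 9
  item=4: yield 4**2 = 16
  item=5: yield 5**2 = 25
Therefore result = [1, 4, 9, 16, 25].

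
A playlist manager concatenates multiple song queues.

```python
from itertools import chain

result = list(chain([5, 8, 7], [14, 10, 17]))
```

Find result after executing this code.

Step 1: chain() concatenates iterables: [5, 8, 7] + [14, 10, 17].
Therefore result = [5, 8, 7, 14, 10, 17].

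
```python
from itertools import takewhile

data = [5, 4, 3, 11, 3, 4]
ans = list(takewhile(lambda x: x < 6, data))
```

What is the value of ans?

Step 1: takewhile stops at first element >= 6:
  5 < 6: take
  4 < 6: take
  3 < 6: take
  11 >= 6: stop
Therefore ans = [5, 4, 3].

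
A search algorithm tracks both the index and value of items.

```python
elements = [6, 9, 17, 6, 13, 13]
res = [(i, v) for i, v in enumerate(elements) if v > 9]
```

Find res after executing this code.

Step 1: Filter enumerate([6, 9, 17, 6, 13, 13]) keeping v > 9:
  (0, 6): 6 <= 9, excluded
  (1, 9): 9 <= 9, excluded
  (2, 17): 17 > 9, included
  (3, 6): 6 <= 9, excluded
  (4, 13): 13 > 9, included
  (5, 13): 13 > 9, included
Therefore res = [(2, 17), (4, 13), (5, 13)].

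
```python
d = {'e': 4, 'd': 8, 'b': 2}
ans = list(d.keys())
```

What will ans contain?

Step 1: d.keys() returns the dictionary keys in insertion order.
Therefore ans = ['e', 'd', 'b'].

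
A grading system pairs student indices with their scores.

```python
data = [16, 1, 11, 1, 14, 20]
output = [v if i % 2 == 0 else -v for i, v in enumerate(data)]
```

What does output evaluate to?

Step 1: For each (i, v), keep v if i is even, negate if odd:
  i=0 (even): keep 16
  i=1 (odd): negate to -1
  i=2 (even): keep 11
  i=3 (odd): negate to -1
  i=4 (even): keep 14
  i=5 (odd): negate to -20
Therefore output = [16, -1, 11, -1, 14, -20].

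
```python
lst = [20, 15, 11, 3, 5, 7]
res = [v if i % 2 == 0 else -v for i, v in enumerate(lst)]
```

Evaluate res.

Step 1: For each (i, v), keep v if i is even, negate if odd:
  i=0 (even): keep 20
  i=1 (odd): negate to -15
  i=2 (even): keep 11
  i=3 (odd): negate to -3
  i=4 (even): keep 5
  i=5 (odd): negate to -7
Therefore res = [20, -15, 11, -3, 5, -7].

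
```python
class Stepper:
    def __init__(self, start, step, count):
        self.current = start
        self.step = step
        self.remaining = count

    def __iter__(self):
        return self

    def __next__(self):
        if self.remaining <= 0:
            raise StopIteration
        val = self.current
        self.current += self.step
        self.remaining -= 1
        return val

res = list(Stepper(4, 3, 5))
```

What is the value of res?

Step 1: Stepper starts at 4, increments by 3, for 5 steps:
  Yield 4, then current += 3
  Yield 7, then current += 3
  Yield 10, then current += 3
  Yield 13, then current += 3
  Yield 16, then current += 3
Therefore res = [4, 7, 10, 13, 16].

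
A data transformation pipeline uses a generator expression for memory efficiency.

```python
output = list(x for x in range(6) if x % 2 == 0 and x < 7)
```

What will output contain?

Step 1: Filter range(6) where x % 2 == 0 and x < 7:
  x=0: both conditions met, included
  x=1: excluded (1 % 2 != 0)
  x=2: both conditions met, included
  x=3: excluded (3 % 2 != 0)
  x=4: both conditions met, included
  x=5: excluded (5 % 2 != 0)
Therefore output = [0, 2, 4].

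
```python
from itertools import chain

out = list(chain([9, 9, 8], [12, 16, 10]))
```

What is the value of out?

Step 1: chain() concatenates iterables: [9, 9, 8] + [12, 16, 10].
Therefore out = [9, 9, 8, 12, 16, 10].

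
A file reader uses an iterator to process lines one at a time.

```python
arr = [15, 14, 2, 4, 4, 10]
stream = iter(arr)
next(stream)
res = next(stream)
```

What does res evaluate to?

Step 1: Create iterator over [15, 14, 2, 4, 4, 10].
Step 2: next() consumes 15.
Step 3: next() returns 14.
Therefore res = 14.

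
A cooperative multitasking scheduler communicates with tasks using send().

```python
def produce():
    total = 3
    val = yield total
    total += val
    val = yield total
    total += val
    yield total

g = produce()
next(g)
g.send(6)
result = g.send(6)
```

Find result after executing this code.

Step 1: next() -> yield total=3.
Step 2: send(6) -> val=6, total = 3+6 = 9, yield 9.
Step 3: send(6) -> val=6, total = 9+6 = 15, yield 15.
Therefore result = 15.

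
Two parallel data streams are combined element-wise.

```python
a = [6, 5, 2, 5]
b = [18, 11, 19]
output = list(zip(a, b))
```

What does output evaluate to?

Step 1: zip stops at shortest (len(a)=4, len(b)=3):
  Index 0: (6, 18)
  Index 1: (5, 11)
  Index 2: (2, 19)
Step 2: Last element of a (5) has no pair, dropped.
Therefore output = [(6, 18), (5, 11), (2, 19)].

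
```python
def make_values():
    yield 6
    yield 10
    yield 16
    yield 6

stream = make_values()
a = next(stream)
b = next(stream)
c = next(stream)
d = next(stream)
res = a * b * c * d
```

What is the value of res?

Step 1: Create generator and consume all values:
  a = next(stream) = 6
  b = next(stream) = 10
  c = next(stream) = 16
  d = next(stream) = 6
Step 2: res = 6 * 10 * 16 * 6 = 5760.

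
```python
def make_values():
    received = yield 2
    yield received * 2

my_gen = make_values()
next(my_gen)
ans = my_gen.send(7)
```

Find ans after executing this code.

Step 1: next(my_gen) advances to first yield, producing 2.
Step 2: send(7) resumes, received = 7.
Step 3: yield received * 2 = 7 * 2 = 14.
Therefore ans = 14.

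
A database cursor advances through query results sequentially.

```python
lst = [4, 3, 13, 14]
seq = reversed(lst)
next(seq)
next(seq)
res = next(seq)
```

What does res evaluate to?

Step 1: reversed([4, 3, 13, 14]) gives iterator: [14, 13, 3, 4].
Step 2: First next() = 14, second next() = 13.
Step 3: Third next() = 3.
Therefore res = 3.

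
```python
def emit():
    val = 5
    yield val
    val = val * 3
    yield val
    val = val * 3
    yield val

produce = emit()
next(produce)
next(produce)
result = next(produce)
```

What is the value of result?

Step 1: Trace through generator execution:
  Yield 1: val starts at 5, yield 5
  Yield 2: val = 5 * 3 = 15, yield 15
  Yield 3: val = 15 * 3 = 45, yield 45
Step 2: First next() gets 5, second next() gets the second value, third next() yields 45.
Therefore result = 45.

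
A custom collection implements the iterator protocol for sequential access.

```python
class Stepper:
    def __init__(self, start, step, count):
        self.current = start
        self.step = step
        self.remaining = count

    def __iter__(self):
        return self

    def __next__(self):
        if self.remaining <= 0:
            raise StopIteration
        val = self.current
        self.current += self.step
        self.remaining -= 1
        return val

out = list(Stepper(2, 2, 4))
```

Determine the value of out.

Step 1: Stepper starts at 2, increments by 2, for 4 steps:
  Yield 2, then current += 2
  Yield 4, then current += 2
  Yield 6, then current += 2
  Yield 8, then current += 2
Therefore out = [2, 4, 6, 8].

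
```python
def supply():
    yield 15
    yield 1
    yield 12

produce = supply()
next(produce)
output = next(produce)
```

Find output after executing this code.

Step 1: supply() creates a generator.
Step 2: next(produce) yields 15 (consumed and discarded).
Step 3: next(produce) yields 1, assigned to output.
Therefore output = 1.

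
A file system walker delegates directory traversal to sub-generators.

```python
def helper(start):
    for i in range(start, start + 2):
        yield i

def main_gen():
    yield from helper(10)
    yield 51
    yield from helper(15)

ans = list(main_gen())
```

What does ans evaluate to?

Step 1: main_gen() delegates to helper(10):
  yield 10
  yield 11
Step 2: yield 51
Step 3: Delegates to helper(15):
  yield 15
  yield 16
Therefore ans = [10, 11, 51, 15, 16].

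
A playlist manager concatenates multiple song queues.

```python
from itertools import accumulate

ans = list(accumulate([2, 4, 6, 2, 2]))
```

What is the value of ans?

Step 1: accumulate computes running sums:
  + 2 = 2
  + 4 = 6
  + 6 = 12
  + 2 = 14
  + 2 = 16
Therefore ans = [2, 6, 12, 14, 16].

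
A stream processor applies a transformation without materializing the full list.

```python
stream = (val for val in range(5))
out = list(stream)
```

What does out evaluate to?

Step 1: Generator expression iterates range(5): [0, 1, 2, 3, 4].
Step 2: list() collects all values.
Therefore out = [0, 1, 2, 3, 4].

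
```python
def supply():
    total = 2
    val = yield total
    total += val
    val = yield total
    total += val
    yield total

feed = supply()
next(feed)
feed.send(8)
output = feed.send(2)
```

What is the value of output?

Step 1: next() -> yield total=2.
Step 2: send(8) -> val=8, total = 2+8 = 10, yield 10.
Step 3: send(2) -> val=2, total = 10+2 = 12, yield 12.
Therefore output = 12.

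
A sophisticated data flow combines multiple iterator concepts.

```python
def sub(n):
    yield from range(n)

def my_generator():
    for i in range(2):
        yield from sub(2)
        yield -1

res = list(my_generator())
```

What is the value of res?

Step 1: For each i in range(2):
  i=0: yield from sub(2) -> [0, 1], then yield -1
  i=1: yield from sub(2) -> [0, 1], then yield -1
Therefore res = [0, 1, -1, 0, 1, -1].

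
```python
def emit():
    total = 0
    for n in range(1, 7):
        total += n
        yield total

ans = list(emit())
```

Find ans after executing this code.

Step 1: Generator accumulates running sum:
  n=1: total = 1, yield 1
  n=2: total = 3, yield 3
  n=3: total = 6, yield 6
  n=4: total = 10, yield 10
  n=5: total = 15, yield 15
  n=6: total = 21, yield 21
Therefore ans = [1, 3, 6, 10, 15, 21].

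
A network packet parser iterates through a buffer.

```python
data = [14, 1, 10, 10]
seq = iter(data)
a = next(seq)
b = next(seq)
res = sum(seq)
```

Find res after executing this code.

Step 1: Create iterator over [14, 1, 10, 10].
Step 2: a = next() = 14, b = next() = 1.
Step 3: sum() of remaining [10, 10] = 20.
Therefore res = 20.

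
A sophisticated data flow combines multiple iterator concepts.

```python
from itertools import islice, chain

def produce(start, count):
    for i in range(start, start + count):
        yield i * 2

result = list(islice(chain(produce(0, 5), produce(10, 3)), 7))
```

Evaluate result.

Step 1: produce(0, 5) yields [0, 2, 4, 6, 8].
Step 2: produce(10, 3) yields [20, 22, 24].
Step 3: chain concatenates: [0, 2, 4, 6, 8, 20, 22, 24].
Step 4: islice takes first 7: [0, 2, 4, 6, 8, 20, 22].
Therefore result = [0, 2, 4, 6, 8, 20, 22].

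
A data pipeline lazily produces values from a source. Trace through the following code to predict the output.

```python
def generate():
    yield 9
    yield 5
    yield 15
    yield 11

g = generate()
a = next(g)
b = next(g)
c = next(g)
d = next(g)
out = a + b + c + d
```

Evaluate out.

Step 1: Create generator and consume all values:
  a = next(g) = 9
  b = next(g) = 5
  c = next(g) = 15
  d = next(g) = 11
Step 2: out = 9 + 5 + 15 + 11 = 40.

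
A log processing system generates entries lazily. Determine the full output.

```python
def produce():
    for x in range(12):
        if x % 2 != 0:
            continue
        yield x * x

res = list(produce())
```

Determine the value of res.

Step 1: Only yield x**2 when x is divisible by 2:
  x=0: 0 % 2 == 0, yield 0**2 = 0
  x=2: 2 % 2 == 0, yield 2**2 = 4
  x=4: 4 % 2 == 0, yield 4**2 = 16
  x=6: 6 % 2 == 0, yield 6**2 = 36
  x=8: 8 % 2 == 0, yield 8**2 = 64
  x=10: 10 % 2 == 0, yield 10**2 = 100
Therefore res = [0, 4, 16, 36, 64, 100].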